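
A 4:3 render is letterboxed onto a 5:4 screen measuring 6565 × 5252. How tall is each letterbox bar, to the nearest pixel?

164 px

4:3 is wider than 5:4, so it spans the full width.
That makes the image 4923.75 px tall (6565 × 3/4).
Leftover height: 5252 − 4923.75 = 328.25 px → 164.12 each side.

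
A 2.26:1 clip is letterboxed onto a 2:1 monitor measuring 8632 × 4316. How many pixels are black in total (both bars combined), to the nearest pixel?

4286055 pixels

Since 2.260 > 2.000, the clip is width-limited.
That makes the image 3819.4690 px tall (8632 / 2.260).
4316 − 3819.4690 = 496.5310 px of bars.
Across the 8632-px span: 496.5310 × 8632 ≈ 4286055 px.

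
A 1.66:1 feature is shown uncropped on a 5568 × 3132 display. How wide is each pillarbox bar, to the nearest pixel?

1.66:1 is narrower than 16:9, so it spans the full height.
Content width = 3132 × 1.660 ≈ 5199.12 px.
5568 − 5199.12 = 368.88 px of bars (184.44 each).

184 px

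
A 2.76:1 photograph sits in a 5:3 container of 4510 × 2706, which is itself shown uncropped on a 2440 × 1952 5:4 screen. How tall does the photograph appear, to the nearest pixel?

2.76:1 in 4510×2706: fills the width, so the photograph is 4510.00 × 1634.06.
Second fit — the 5:3 canvas into 2440×1952 spans the width: 2440.00 × 1464.00 (×0.5410 from 4510×2706).
So the photograph's height is 1634.06 × 0.5410 ≈ 884.06.

884 px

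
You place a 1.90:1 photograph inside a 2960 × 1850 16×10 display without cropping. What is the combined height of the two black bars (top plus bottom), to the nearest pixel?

1.90:1 (1.900) > 16×10 (1.600), so the photograph fills the width.
That makes the image 1557.89 px tall (2960 / 1.900).
Black = 1850 − 1557.89 = 292.11 px.

292 px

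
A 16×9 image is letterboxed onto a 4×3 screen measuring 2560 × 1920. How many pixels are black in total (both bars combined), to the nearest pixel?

1228800 pixels

16×9 (1.778) > 4×3 (1.333), so the image fills the width.
That makes the image 1440.0000 px tall (2560 × 9/16).
Leftover height: 1920 − 1440.0000 = 480.0000 px.
That's 480.0000 × 2560 ≈ 1228800 black pixels.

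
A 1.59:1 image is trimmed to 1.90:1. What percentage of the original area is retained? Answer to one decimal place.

The width stays; only height is cut (since 1.90:1 is wider than 1.59:1).
(1.590)/(1.900) ≈ 0.837 of the area survives.

83.7%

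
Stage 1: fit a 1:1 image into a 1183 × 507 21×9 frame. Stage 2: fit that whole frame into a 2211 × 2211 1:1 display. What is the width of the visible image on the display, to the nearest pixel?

948 px

First fit — 1:1 into 1183×507 spans the height: 507.00 × 507.00.
Second fit — the 21×9 canvas into 2211×2211 spans the width: 2211.00 × 947.57 (×1.8690 from 1183×507).
So the image's width is 507.00 × 1.8690 ≈ 947.57.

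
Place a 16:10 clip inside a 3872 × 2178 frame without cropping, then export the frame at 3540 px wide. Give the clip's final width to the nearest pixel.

3186 px

In the 3872×2178 frame the clip fills the height: width = 2178 × 16/10 ≈ 3484.80 px.
Resizing to 3540 px wide multiplies everything by 0.9143: 3484.80 → 3186.00 px.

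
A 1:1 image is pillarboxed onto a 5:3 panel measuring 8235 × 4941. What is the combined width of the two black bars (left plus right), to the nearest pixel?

3294 px

1:1 is narrower than 5:3, so it spans the full height.
Content width = 4941 × 1/1 ≈ 4941.00 px.
Black = 8235 − 4941.00 = 3294.00 px.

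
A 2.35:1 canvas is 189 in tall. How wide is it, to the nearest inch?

At 2.35:1, 189 × 2.350 ≈ 444.15.

444 in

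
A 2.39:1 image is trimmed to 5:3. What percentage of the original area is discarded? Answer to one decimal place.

The height stays; only width is cut (since 5:3 is narrower than 2.39:1).
(1.667)/(2.390) ≈ 0.697 of the area survives, leaving 30.26% discarded.

30.3%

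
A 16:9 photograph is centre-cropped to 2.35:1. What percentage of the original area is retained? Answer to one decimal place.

Going from 16:9 to 2.35:1 means cutting height while keeping width.
(1.778)/(2.350) ≈ 0.757 of the area survives.

75.7%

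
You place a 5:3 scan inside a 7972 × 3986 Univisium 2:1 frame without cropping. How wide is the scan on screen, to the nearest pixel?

5:3 is narrower than Univisium 2:1, so it spans the full height.
Content width = 3986 × 5/3 ≈ 6643.33 px.

6643 px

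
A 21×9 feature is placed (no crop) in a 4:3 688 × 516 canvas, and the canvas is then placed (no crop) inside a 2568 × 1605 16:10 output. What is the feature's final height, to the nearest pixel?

First fit — 21×9 into 688×516 spans the width: 688.00 × 294.86.
4:3 in 2568×1605: fills the height, so the intermediate becomes 2140.00 × 1605.00 — a scale of ×3.1105.
So the feature's height is 294.86 × 3.1105 ≈ 917.14.

917 px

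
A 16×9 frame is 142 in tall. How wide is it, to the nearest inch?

142·16/9 = 252.44.

252 in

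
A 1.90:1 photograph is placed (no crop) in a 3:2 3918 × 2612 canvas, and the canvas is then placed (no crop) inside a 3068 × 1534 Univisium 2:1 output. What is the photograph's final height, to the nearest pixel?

1.90:1 in 3918×2612: fills the width, so the photograph is 3918.00 × 2062.11.
Second fit — the 3:2 canvas into 3068×1534 spans the height: 2301.00 × 1534.00 (×0.5873 from 3918×2612).
So the photograph's height is 2062.11 × 0.5873 ≈ 1211.05.

1211 px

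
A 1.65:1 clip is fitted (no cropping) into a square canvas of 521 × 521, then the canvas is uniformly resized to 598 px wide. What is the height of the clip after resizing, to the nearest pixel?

362 px

At 521×521 the clip is width-limited, so height = 521 / 1.650 ≈ 315.76 px.
Resizing to 598 px wide multiplies everything by 1.1478: 315.76 → 362.42 px.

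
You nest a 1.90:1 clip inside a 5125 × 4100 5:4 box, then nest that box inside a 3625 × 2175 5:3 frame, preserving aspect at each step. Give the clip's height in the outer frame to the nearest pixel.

1431 px

1.90:1 in 5125×4100: fills the width, so the clip is 5125.00 × 2697.37.
Second fit — the 5:4 canvas into 3625×2175 spans the height: 2718.75 × 2175.00 (×0.5305 from 5125×4100).
Applying the same ×0.5305: 2697.37 → 1430.92.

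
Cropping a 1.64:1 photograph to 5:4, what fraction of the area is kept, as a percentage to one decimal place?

The height stays; only width is cut (since 5:4 is narrower than 1.64:1).
Fraction kept = (1.250)/(1.640) ≈ 76.22%.

76.2%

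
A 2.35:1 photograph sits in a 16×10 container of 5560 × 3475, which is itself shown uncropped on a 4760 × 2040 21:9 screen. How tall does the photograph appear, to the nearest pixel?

1389 px

Inside the 5560×3475 canvas the photograph is width-limited at 5560.00 × 2365.96.
Second fit — the 16×10 canvas into 4760×2040 spans the height: 3264.00 × 2040.00 (×0.5871 from 5560×3475).
The photograph scales with it: height 2365.96 × 0.5871 ≈ 1388.94.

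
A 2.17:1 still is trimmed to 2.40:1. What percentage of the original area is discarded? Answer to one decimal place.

2.40:1 is wider than 2.17:1, so the crop keeps the full width and trims the height.
Fraction kept = (2.170)/(2.400) ≈ 90.42%, so 9.58% is lost.

9.6%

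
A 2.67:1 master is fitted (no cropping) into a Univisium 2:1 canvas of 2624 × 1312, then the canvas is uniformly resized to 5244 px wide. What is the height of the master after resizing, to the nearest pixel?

Fitted into 2624×1312, the master spans the width; its height is 2624 / 2.670 ≈ 982.77 px.
The frame scales by 5244/2624 = 1.9985; 982.77 × 1.9985 ≈ 1964.04 px.

1964 px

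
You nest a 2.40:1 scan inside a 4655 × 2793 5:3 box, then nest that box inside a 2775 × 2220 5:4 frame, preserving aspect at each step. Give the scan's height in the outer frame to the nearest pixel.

1156 px

Inside the 4655×2793 canvas the scan is width-limited at 4655.00 × 1939.58.
The 5:3 canvas is width-limited in 2775×2220, giving 2775.00 × 1665.00; scale factor 0.5961.
The scan scales with it: height 1939.58 × 0.5961 ≈ 1156.25.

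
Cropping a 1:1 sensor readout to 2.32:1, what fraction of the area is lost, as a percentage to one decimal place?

2.32:1 is wider than 1:1, so the crop keeps the full width and trims the height.
Area ratio = (1.000)/(2.320) = 43.10%; the remaining 56.90% is cropped out.

56.9%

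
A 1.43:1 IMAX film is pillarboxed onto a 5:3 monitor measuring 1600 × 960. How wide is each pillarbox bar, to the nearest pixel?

114 px

1.43:1 IMAX is narrower than 5:3, so it spans the full height.
Content width = 960 × 1.430 ≈ 1372.80 px.
Leftover width: 1600 − 1372.80 = 227.20 px → 113.60 each side.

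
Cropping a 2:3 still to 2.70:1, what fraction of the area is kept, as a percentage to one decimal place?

2.70:1 is wider than 2:3, so the crop keeps the full width and trims the height.
Fraction kept = (0.667)/(2.700) ≈ 24.69%.

24.7%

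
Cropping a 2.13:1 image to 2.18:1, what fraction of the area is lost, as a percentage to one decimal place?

The width stays; only height is cut (since 2.18:1 is wider than 2.13:1).
(2.130)/(2.180) ≈ 0.977 of the area survives, leaving 2.29% discarded.

2.3%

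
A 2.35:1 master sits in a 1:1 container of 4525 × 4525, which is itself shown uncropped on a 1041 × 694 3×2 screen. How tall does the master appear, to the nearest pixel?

2.35:1 in 4525×4525: fills the width, so the master is 4525.00 × 1925.53.
The 1:1 canvas is height-limited in 1041×694, giving 694.00 × 694.00; scale factor 0.1534.
Applying the same ×0.1534: 1925.53 → 295.32.

295 px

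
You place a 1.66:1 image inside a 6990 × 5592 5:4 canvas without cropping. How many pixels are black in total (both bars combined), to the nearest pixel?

9654285 pixels

1.66:1 is wider than 5:4, so it spans the full width.
Content height = 6990 / 1.660 ≈ 4210.8434 px.
Leftover height: 5592 − 4210.8434 = 1381.1566 px.
Bar area = 1381.1566 × 6990 ≈ 9654285 px.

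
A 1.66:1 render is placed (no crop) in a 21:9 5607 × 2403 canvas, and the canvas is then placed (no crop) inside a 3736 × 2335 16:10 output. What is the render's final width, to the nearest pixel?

Inside the 5607×2403 canvas the render is height-limited at 3988.98 × 2403.00.
21:9 in 3736×2335: fills the width, so the intermediate becomes 3736.00 × 1601.14 — a scale of ×0.6663.
The render scales with it: width 3988.98 × 0.6663 ≈ 2657.90.

2658 px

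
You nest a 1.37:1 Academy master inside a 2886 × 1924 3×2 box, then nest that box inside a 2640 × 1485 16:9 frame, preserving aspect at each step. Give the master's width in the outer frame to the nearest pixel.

2034 px

Inside the 2886×1924 canvas the master is height-limited at 2635.88 × 1924.00.
Second fit — the 3×2 canvas into 2640×1485 spans the height: 2227.50 × 1485.00 (×0.7718 from 2886×1924).
Applying the same ×0.7718: 2635.88 → 2034.45.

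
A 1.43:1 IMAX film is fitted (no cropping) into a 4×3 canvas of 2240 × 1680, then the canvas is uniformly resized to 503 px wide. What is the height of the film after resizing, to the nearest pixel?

At 2240×1680 the film is width-limited, so height = 2240 / 1.430 ≈ 1566.43 px.
Scaling 2240 → 503 is ×0.2246, so the height becomes 1566.43 × 0.2246 ≈ 351.75 px.

352 px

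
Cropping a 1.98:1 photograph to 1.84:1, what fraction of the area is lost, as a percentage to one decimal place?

The height stays; only width is cut (since 1.84:1 is narrower than 1.98:1).
Fraction kept = (1.840)/(1.980) ≈ 92.93%, so 7.07% is lost.

7.1%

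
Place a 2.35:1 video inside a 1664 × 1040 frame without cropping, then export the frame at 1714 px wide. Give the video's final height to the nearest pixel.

729 px

In the 1664×1040 frame the video fills the width: height = 1664 / 2.350 ≈ 708.09 px.
The frame scales by 1714/1664 = 1.0300; 708.09 × 1.0300 ≈ 729.36 px.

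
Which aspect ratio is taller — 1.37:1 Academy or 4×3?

4×3

1.37 and 4×3 = 1.333; 1.37 > 1.333. The smaller width-to-height ratio is the taller frame.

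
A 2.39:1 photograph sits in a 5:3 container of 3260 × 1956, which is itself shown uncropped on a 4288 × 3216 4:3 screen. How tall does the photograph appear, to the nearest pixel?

Inside the 3260×1956 canvas the photograph is width-limited at 3260.00 × 1364.02.
Second fit — the 5:3 canvas into 4288×3216 spans the width: 4288.00 × 2572.80 (×1.3153 from 3260×1956).
So the photograph's height is 1364.02 × 1.3153 ≈ 1794.14.

1794 px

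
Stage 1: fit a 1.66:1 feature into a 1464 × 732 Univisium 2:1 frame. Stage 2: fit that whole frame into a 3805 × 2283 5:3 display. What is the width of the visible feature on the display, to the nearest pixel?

3158 px

1.66:1 in 1464×732: fills the height, so the feature is 1215.12 × 732.00.
The Univisium 2:1 canvas is width-limited in 3805×2283, giving 3805.00 × 1902.50; scale factor 2.5990.
The feature scales with it: width 1215.12 × 2.5990 ≈ 3158.15.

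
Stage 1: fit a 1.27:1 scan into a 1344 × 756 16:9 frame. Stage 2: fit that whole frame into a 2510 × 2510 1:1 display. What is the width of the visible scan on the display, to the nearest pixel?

First fit — 1.27:1 into 1344×756 spans the height: 960.12 × 756.00.
Second fit — the 16:9 canvas into 2510×2510 spans the width: 2510.00 × 1411.88 (×1.8676 from 1344×756).
So the scan's width is 960.12 × 1.8676 ≈ 1793.08.

1793 px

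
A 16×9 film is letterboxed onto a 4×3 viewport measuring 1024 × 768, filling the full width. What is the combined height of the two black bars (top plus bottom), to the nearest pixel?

192 px

Content height = 1024 × 9/16 ≈ 576.00 px.
Leftover height: 768 − 576.00 = 192.00 px.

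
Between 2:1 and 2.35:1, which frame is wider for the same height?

2 and 2.35; 2.35 > 2.

2.35:1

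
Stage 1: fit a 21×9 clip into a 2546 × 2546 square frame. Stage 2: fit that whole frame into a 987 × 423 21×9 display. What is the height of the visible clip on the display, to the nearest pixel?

181 px

First fit — 21×9 into 2546×2546 spans the width: 2546.00 × 1091.14.
Second fit — the square canvas into 987×423 spans the height: 423.00 × 423.00 (×0.1661 from 2546×2546).
So the clip's height is 1091.14 × 0.1661 ≈ 181.29.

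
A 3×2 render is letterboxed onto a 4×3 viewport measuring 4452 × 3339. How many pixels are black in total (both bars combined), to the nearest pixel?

3×2 is wider than 4×3, so it spans the full width.
The render is 4452 × 2/3 ≈ 2968.0000 px tall.
Leftover height: 3339 − 2968.0000 = 371.0000 px.
Bar area = 371.0000 × 4452 ≈ 1651692 px.

1651692 pixels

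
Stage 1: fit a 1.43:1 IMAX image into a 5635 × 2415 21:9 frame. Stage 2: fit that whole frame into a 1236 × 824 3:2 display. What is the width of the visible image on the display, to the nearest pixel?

757 px

First fit — 1.43:1 IMAX into 5635×2415 spans the height: 3453.45 × 2415.00.
21:9 in 1236×824: fills the width, so the intermediate becomes 1236.00 × 529.71 — a scale of ×0.2193.
The image scales with it: width 3453.45 × 0.2193 ≈ 757.49.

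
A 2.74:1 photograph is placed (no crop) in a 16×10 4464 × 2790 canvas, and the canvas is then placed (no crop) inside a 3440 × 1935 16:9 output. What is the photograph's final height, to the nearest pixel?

1130 px

Inside the 4464×2790 canvas the photograph is width-limited at 4464.00 × 1629.20.
16×10 in 3440×1935: fills the height, so the intermediate becomes 3096.00 × 1935.00 — a scale of ×0.6935.
Applying the same ×0.6935: 1629.20 → 1129.93.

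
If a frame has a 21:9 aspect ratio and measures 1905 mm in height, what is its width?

4445 mm

1905 / 9 × 21 = 4445.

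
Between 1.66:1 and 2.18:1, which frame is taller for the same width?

1.66 and 2.18; 2.18 > 1.66. The smaller width-to-height ratio is the taller frame.

1.66:1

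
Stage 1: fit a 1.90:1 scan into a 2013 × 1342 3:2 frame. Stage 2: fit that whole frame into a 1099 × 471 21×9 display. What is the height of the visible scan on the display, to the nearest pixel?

Inside the 2013×1342 canvas the scan is width-limited at 2013.00 × 1059.47.
3:2 in 1099×471: fills the height, so the intermediate becomes 706.50 × 471.00 — a scale of ×0.3510.
So the scan's height is 1059.47 × 0.3510 ≈ 371.84.

372 px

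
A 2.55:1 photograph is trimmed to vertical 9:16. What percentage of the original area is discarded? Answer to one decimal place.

vertical 9:16 is narrower than 2.55:1, so the crop keeps the full height and trims the width.
Area ratio = (0.562)/(2.550) = 22.06%; the remaining 77.94% is cropped out.

77.9%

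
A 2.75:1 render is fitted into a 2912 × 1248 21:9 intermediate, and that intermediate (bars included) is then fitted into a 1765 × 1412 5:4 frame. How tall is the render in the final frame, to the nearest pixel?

Inside the 2912×1248 canvas the render is width-limited at 2912.00 × 1058.91.
The 21:9 canvas is width-limited in 1765×1412, giving 1765.00 × 756.43; scale factor 0.6061.
Applying the same ×0.6061: 1058.91 → 641.82.

642 px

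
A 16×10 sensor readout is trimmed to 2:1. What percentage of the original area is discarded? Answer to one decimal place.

The width stays; only height is cut (since 2:1 is wider than 16×10).
Area ratio = (1.600)/(2.000) = 80.00%; the remaining 20.00% is cropped out.

20.0%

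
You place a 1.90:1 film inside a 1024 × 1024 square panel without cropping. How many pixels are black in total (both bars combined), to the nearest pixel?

496694 pixels

Since 1.900 > 1.000, the film is width-limited.
Content height = 1024 / 1.900 ≈ 538.9474 px.
Black = 1024 − 538.9474 = 485.0526 px.
Across the 1024-px span: 485.0526 × 1024 ≈ 496694 px.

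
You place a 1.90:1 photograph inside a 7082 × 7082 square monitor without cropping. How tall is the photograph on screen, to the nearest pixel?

1.90:1 is wider than square, so it spans the full width.
That makes the image 3727.37 px tall (7082 / 1.900).

3727 px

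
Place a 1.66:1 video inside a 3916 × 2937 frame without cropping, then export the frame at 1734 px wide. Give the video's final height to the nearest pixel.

1045 px

In the 3916×2937 frame the video fills the width: height = 3916 / 1.660 ≈ 2359.04 px.
The frame scales by 1734/3916 = 0.4428; 2359.04 × 0.4428 ≈ 1044.58 px.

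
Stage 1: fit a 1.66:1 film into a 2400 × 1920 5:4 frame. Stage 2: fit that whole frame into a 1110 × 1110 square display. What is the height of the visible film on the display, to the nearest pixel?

First fit — 1.66:1 into 2400×1920 spans the width: 2400.00 × 1445.78.
The 5:4 canvas is width-limited in 1110×1110, giving 1110.00 × 888.00; scale factor 0.4625.
The film scales with it: height 1445.78 × 0.4625 ≈ 668.67.

669 px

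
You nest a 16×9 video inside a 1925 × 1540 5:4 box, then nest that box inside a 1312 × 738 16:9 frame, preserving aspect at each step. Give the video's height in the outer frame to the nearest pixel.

Inside the 1925×1540 canvas the video is width-limited at 1925.00 × 1082.81.
5:4 in 1312×738: fills the height, so the intermediate becomes 922.50 × 738.00 — a scale of ×0.4792.
So the video's height is 1082.81 × 0.4792 ≈ 518.91.

519 px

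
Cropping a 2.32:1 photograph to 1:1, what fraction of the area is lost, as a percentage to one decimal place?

1:1 is narrower than 2.32:1, so the crop keeps the full height and trims the width.
Area ratio = (1.000)/(2.320) = 43.10%; the remaining 56.90% is cropped out.

56.9%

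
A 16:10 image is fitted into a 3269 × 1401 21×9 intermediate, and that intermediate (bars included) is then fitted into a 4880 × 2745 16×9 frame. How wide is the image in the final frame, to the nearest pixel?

16:10 in 3269×1401: fills the height, so the image is 2241.60 × 1401.00.
Second fit — the 21×9 canvas into 4880×2745 spans the width: 4880.00 × 2091.43 (×1.4928 from 3269×1401).
The image scales with it: width 2241.60 × 1.4928 ≈ 3346.29.

3346 px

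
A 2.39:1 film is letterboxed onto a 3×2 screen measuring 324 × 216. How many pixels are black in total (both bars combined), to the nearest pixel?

Since 2.390 > 1.500, the film is width-limited.
That makes the image 135.5649 px tall (324 / 2.390).
Black = 216 − 135.5649 = 80.4351 px.
Across the 324-px span: 80.4351 × 324 ≈ 26061 px.

26061 pixels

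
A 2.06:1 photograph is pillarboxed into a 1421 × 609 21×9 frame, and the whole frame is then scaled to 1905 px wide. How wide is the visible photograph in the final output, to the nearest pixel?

1682 px

In the 1421×609 frame the photograph fills the height: width = 609 × 2.060 ≈ 1254.54 px.
Scaling 1421 → 1905 is ×1.3406, so the width becomes 1254.54 × 1.3406 ≈ 1681.84 px.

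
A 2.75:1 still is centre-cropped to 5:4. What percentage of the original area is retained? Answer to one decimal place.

5:4 is narrower than 2.75:1, so the crop keeps the full height and trims the width.
(1.250)/(2.750) ≈ 0.455 of the area survives.

45.5%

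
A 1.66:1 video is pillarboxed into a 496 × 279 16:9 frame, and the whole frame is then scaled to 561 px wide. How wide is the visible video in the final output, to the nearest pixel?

In the 496×279 frame the video fills the height: width = 279 × 1.660 ≈ 463.14 px.
The frame scales by 561/496 = 1.1310; 463.14 × 1.1310 ≈ 523.83 px.

524 px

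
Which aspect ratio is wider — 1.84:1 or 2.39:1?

2.39:1

1.84 and 2.39; 2.39 > 1.84.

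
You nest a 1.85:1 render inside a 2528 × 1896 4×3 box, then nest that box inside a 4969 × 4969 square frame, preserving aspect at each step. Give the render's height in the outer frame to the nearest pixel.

First fit — 1.85:1 into 2528×1896 spans the width: 2528.00 × 1366.49.
4×3 in 4969×4969: fills the width, so the intermediate becomes 4969.00 × 3726.75 — a scale of ×1.9656.
Applying the same ×1.9656: 1366.49 → 2685.95.

2686 px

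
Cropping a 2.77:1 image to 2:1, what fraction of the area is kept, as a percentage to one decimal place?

72.2%

2:1 is narrower than 2.77:1, so the crop keeps the full height and trims the width.
(2.000)/(2.770) ≈ 0.722 of the area survives.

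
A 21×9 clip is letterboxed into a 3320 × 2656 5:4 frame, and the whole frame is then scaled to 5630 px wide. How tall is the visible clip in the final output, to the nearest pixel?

2413 px

At 3320×2656 the clip is width-limited, so height = 3320 × 9/21 ≈ 1422.86 px.
The frame scales by 5630/3320 = 1.6958; 1422.86 × 1.6958 ≈ 2412.86 px.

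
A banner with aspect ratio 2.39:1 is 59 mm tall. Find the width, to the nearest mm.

141 mm

At 2.39:1, 59 × 2.390 ≈ 141.01.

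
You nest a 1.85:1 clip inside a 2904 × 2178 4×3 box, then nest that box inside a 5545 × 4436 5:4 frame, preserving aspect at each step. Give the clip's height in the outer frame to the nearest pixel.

Inside the 2904×2178 canvas the clip is width-limited at 2904.00 × 1569.73.
Second fit — the 4×3 canvas into 5545×4436 spans the width: 5545.00 × 4158.75 (×1.9094 from 2904×2178).
So the clip's height is 1569.73 × 1.9094 ≈ 2997.30.

2997 px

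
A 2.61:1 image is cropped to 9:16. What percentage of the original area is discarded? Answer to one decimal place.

9:16 is narrower than 2.61:1, so the crop keeps the full height and trims the width.
Area ratio = (0.562)/(2.610) = 21.55%; the remaining 78.45% is cropped out.

78.4%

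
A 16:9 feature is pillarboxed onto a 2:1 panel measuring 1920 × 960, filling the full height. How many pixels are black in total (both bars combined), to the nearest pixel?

204800 pixels

The feature is 960 × 16/9 ≈ 1706.6667 px wide.
Leftover width: 1920 − 1706.6667 = 213.3333 px.
Bar area = 213.3333 × 960 ≈ 204800 px.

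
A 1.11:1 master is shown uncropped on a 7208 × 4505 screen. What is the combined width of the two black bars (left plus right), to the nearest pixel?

Since 1.110 < 1.600, the master is height-limited.
The master is 4505 × 1.110 ≈ 5000.55 px wide.
7208 − 5000.55 = 2207.45 px of bars.

2207 px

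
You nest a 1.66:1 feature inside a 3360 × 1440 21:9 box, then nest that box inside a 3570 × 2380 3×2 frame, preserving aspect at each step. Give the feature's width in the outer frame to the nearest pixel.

Inside the 3360×1440 canvas the feature is height-limited at 2390.40 × 1440.00.
21:9 in 3570×2380: fills the width, so the intermediate becomes 3570.00 × 1530.00 — a scale of ×1.0625.
Applying the same ×1.0625: 2390.40 → 2539.80.

2540 px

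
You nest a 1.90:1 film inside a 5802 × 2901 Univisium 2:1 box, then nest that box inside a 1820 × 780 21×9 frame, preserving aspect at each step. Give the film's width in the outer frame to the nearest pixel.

1482 px

1.90:1 in 5802×2901: fills the height, so the film is 5511.90 × 2901.00.
The Univisium 2:1 canvas is height-limited in 1820×780, giving 1560.00 × 780.00; scale factor 0.2689.
The film scales with it: width 5511.90 × 0.2689 ≈ 1482.00.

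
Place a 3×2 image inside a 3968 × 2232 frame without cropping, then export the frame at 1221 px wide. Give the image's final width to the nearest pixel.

1030 px

Fitted into 3968×2232, the image spans the height; its width is 2232 × 3/2 ≈ 3348.00 px.
Resizing to 1221 px wide multiplies everything by 0.3077: 3348.00 → 1030.22 px.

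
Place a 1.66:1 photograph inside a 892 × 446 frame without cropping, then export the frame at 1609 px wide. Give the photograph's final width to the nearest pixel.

In the 892×446 frame the photograph fills the height: width = 446 × 1.660 ≈ 740.36 px.
Resizing to 1609 px wide multiplies everything by 1.8038: 740.36 → 1335.47 px.

1335 px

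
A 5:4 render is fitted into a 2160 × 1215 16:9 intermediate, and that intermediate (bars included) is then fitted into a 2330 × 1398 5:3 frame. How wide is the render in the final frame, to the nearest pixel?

5:4 in 2160×1215: fills the height, so the render is 1518.75 × 1215.00.
Second fit — the 16:9 canvas into 2330×1398 spans the width: 2330.00 × 1310.62 (×1.0787 from 2160×1215).
Applying the same ×1.0787: 1518.75 → 1638.28.

1638 px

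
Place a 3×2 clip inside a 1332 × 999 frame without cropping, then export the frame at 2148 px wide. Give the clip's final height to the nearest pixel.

1432 px

Fitted into 1332×999, the clip spans the width; its height is 1332 × 2/3 ≈ 888.00 px.
Scaling 1332 → 2148 is ×1.6126, so the height becomes 888.00 × 1.6126 ≈ 1432.00 px.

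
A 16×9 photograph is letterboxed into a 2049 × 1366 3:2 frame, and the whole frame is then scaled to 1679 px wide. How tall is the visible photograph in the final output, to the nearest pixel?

In the 2049×1366 frame the photograph fills the width: height = 2049 × 9/16 ≈ 1152.56 px.
Resizing to 1679 px wide multiplies everything by 0.8194: 1152.56 → 944.44 px.

944 px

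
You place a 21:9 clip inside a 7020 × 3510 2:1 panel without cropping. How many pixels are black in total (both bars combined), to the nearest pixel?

3520029 pixels

21:9 (2.333) > 2:1 (2.000), so the clip fills the width.
Content height = 7020 × 9/21 ≈ 3008.5714 px.
Leftover height: 3510 − 3008.5714 = 501.4286 px.
Bar area = 501.4286 × 7020 ≈ 3520029 px.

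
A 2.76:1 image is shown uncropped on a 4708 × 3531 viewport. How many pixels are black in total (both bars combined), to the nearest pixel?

Since 2.760 > 1.333, the image is width-limited.
The image is 4708 / 2.760 ≈ 1705.7971 px tall.
3531 − 1705.7971 = 1825.2029 px of bars.
That's 1825.2029 × 4708 ≈ 8593055 black pixels.

8593055 pixels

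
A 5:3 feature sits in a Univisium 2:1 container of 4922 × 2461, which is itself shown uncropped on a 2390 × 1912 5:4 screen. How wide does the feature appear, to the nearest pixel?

1992 px

First fit — 5:3 into 4922×2461 spans the height: 4101.67 × 2461.00.
Second fit — the Univisium 2:1 canvas into 2390×1912 spans the width: 2390.00 × 1195.00 (×0.4856 from 4922×2461).
The feature scales with it: width 4101.67 × 0.4856 ≈ 1991.67.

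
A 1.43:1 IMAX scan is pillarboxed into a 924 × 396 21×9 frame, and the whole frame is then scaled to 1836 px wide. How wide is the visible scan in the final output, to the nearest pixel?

At 924×396 the scan is height-limited, so width = 396 × 1.430 ≈ 566.28 px.
Resizing to 1836 px wide multiplies everything by 1.9870: 566.28 → 1125.21 px.

1125 px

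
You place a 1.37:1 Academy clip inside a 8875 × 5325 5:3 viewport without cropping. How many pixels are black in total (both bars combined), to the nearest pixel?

1.37:1 Academy (1.370) < 5:3 (1.667), so the clip fills the height.
Content width = 5325 × 1.370 ≈ 7295.2500 px.
8875 − 7295.2500 = 1579.7500 px of bars.
Bar area = 1579.7500 × 5325 ≈ 8412169 px.

8412169 pixels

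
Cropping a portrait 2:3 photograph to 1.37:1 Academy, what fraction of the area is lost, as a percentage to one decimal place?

1.37:1 Academy is wider than portrait 2:3, so the crop keeps the full width and trims the height.
Fraction kept = (0.667)/(1.370) ≈ 48.66%, so 51.34% is lost.

51.3%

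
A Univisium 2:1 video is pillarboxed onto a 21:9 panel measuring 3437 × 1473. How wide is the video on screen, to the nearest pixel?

2946 px

Univisium 2:1 (2.000) < 21:9 (2.333), so the video fills the height.
The video is 1473 × 2/1 ≈ 2946.00 px wide.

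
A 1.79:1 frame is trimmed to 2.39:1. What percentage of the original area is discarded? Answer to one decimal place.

2.39:1 is wider than 1.79:1, so the crop keeps the full width and trims the height.
Fraction kept = (1.790)/(2.390) ≈ 74.90%, so 25.10% is lost.

25.1%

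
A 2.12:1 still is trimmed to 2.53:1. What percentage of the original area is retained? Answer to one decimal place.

83.8%

Going from 2.12:1 to 2.53:1 means cutting height while keeping width.
(2.120)/(2.530) ≈ 0.838 of the area survives.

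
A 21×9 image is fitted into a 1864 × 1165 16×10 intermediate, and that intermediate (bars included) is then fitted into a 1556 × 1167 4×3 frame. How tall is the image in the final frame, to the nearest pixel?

667 px

21×9 in 1864×1165: fills the width, so the image is 1864.00 × 798.86.
Second fit — the 16×10 canvas into 1556×1167 spans the width: 1556.00 × 972.50 (×0.8348 from 1864×1165).
Applying the same ×0.8348: 798.86 → 666.86.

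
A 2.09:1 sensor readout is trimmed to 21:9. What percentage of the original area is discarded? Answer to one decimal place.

10.4%

The width stays; only height is cut (since 21:9 is wider than 2.09:1).
(2.090)/(2.333) ≈ 0.896 of the area survives, leaving 10.43% discarded.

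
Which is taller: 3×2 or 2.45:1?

3×2 = 1.5 and 2.45; 2.45 > 1.5. The smaller width-to-height ratio is the taller frame.

3×2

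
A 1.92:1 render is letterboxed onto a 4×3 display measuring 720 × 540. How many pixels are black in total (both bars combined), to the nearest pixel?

1.92:1 (1.920) > 4×3 (1.333), so the render fills the width.
That makes the image 375.0000 px tall (720 / 1.920).
Black = 540 − 375.0000 = 165.0000 px.
That's 165.0000 × 720 ≈ 118800 black pixels.

118800 pixels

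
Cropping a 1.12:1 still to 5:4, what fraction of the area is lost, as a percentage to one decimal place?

10.4%

Going from 1.12:1 to 5:4 means cutting height while keeping width.
Area ratio = (1.120)/(1.250) = 89.60%; the remaining 10.40% is cropped out.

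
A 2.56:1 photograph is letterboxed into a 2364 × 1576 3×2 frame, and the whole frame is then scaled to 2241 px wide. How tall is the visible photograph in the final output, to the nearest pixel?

At 2364×1576 the photograph is width-limited, so height = 2364 / 2.560 ≈ 923.44 px.
The frame scales by 2241/2364 = 0.9480; 923.44 × 0.9480 ≈ 875.39 px.

875 px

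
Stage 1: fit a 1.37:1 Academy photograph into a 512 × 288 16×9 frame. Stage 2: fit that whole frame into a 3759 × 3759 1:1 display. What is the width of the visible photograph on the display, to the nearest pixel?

First fit — 1.37:1 Academy into 512×288 spans the height: 394.56 × 288.00.
Second fit — the 16×9 canvas into 3759×3759 spans the width: 3759.00 × 2114.44 (×7.3418 from 512×288).
So the photograph's width is 394.56 × 7.3418 ≈ 2896.78.

2897 px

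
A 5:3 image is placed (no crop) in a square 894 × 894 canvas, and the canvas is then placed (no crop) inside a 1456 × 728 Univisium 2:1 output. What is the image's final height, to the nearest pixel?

437 px

First fit — 5:3 into 894×894 spans the width: 894.00 × 536.40.
square in 1456×728: fills the height, so the intermediate becomes 728.00 × 728.00 — a scale of ×0.8143.
Applying the same ×0.8143: 536.40 → 436.80.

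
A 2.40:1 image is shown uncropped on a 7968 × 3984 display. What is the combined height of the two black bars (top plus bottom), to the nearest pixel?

664 px

2.40:1 is wider than Univisium 2:1, so it spans the full width.
That makes the image 3320.00 px tall (7968 / 2.400).
3984 − 3320.00 = 664.00 px of bars.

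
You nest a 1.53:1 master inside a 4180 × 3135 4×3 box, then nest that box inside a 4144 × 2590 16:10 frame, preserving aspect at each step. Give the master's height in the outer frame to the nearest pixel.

2257 px

First fit — 1.53:1 into 4180×3135 spans the width: 4180.00 × 2732.03.
The 4×3 canvas is height-limited in 4144×2590, giving 3453.33 × 2590.00; scale factor 0.8262.
Applying the same ×0.8262: 2732.03 → 2257.08.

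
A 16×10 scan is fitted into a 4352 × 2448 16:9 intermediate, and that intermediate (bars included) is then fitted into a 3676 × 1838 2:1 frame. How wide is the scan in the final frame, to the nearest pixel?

2941 px

Inside the 4352×2448 canvas the scan is height-limited at 3916.80 × 2448.00.
Second fit — the 16:9 canvas into 3676×1838 spans the height: 3267.56 × 1838.00 (×0.7508 from 4352×2448).
So the scan's width is 3916.80 × 0.7508 ≈ 2940.80.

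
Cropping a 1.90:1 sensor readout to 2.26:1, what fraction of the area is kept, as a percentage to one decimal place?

Going from 1.90:1 to 2.26:1 means cutting height while keeping width.
(1.900)/(2.260) ≈ 0.841 of the area survives.

84.1%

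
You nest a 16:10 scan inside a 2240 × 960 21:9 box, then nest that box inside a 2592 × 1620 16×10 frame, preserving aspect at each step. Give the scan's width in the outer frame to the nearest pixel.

First fit — 16:10 into 2240×960 spans the height: 1536.00 × 960.00.
Second fit — the 21:9 canvas into 2592×1620 spans the width: 2592.00 × 1110.86 (×1.1571 from 2240×960).
The scan scales with it: width 1536.00 × 1.1571 ≈ 1777.37.

1777 px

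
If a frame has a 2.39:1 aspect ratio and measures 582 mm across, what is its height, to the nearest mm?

244 mm

Height = 582 / 2.390 = 243.51.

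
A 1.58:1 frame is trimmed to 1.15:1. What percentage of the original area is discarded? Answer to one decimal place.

Going from 1.58:1 to 1.15:1 means cutting width while keeping height.
(1.150)/(1.580) ≈ 0.728 of the area survives, leaving 27.22% discarded.

27.2%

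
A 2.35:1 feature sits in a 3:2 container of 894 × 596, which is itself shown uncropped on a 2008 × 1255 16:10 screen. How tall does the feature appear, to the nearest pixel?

801 px

2.35:1 in 894×596: fills the width, so the feature is 894.00 × 380.43.
The 3:2 canvas is height-limited in 2008×1255, giving 1882.50 × 1255.00; scale factor 2.1057.
So the feature's height is 380.43 × 2.1057 ≈ 801.06.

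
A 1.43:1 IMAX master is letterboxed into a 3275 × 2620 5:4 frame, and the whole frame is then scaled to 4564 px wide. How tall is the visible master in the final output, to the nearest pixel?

At 3275×2620 the master is width-limited, so height = 3275 / 1.430 ≈ 2290.21 px.
Resizing to 4564 px wide multiplies everything by 1.3936: 2290.21 → 3191.61 px.

3192 px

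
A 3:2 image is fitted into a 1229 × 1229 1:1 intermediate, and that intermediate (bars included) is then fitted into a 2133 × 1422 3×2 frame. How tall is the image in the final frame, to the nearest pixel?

Inside the 1229×1229 canvas the image is width-limited at 1229.00 × 819.33.
1:1 in 2133×1422: fills the height, so the intermediate becomes 1422.00 × 1422.00 — a scale of ×1.1570.
Applying the same ×1.1570: 819.33 → 948.00.

948 px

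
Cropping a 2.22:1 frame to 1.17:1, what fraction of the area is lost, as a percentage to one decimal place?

The height stays; only width is cut (since 1.17:1 is narrower than 2.22:1).
Fraction kept = (1.170)/(2.220) ≈ 52.70%, so 47.30% is lost.

47.3%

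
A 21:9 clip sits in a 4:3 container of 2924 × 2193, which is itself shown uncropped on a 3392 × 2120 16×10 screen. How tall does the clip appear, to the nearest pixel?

First fit — 21:9 into 2924×2193 spans the width: 2924.00 × 1253.14.
Second fit — the 4:3 canvas into 3392×2120 spans the height: 2826.67 × 2120.00 (×0.9667 from 2924×2193).
So the clip's height is 1253.14 × 0.9667 ≈ 1211.43.

1211 px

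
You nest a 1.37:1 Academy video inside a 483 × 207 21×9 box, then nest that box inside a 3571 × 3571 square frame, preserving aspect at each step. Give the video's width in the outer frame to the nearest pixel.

First fit — 1.37:1 Academy into 483×207 spans the height: 283.59 × 207.00.
Second fit — the 21×9 canvas into 3571×3571 spans the width: 3571.00 × 1530.43 (×7.3934 from 483×207).
So the video's width is 283.59 × 7.3934 ≈ 2096.69.

2097 px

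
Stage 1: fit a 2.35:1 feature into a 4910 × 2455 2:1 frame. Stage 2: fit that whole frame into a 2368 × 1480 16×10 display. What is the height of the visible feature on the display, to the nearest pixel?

Inside the 4910×2455 canvas the feature is width-limited at 4910.00 × 2089.36.
Second fit — the 2:1 canvas into 2368×1480 spans the width: 2368.00 × 1184.00 (×0.4823 from 4910×2455).
Applying the same ×0.4823: 2089.36 → 1007.66.

1008 px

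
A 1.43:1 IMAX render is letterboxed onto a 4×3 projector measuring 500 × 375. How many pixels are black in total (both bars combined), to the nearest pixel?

1.43:1 IMAX is wider than 4×3, so it spans the full width.
Content height = 500 / 1.430 ≈ 349.6503 px.
Leftover height: 375 − 349.6503 = 25.3497 px.
That's 25.3497 × 500 ≈ 12675 black pixels.

12675 pixels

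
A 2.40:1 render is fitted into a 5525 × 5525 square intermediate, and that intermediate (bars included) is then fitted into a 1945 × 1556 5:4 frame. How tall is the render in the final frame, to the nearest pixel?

648 px

2.40:1 in 5525×5525: fills the width, so the render is 5525.00 × 2302.08.
Second fit — the square canvas into 1945×1556 spans the height: 1556.00 × 1556.00 (×0.2816 from 5525×5525).
The render scales with it: height 2302.08 × 0.2816 ≈ 648.33.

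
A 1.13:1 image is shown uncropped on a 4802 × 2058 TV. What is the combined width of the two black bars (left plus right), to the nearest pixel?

1.13:1 is narrower than 21:9, so it spans the full height.
That makes the image 2325.54 px wide (2058 × 1.130).
4802 − 2325.54 = 2476.46 px of bars.

2476 px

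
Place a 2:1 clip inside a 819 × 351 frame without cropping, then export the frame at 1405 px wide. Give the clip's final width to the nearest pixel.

In the 819×351 frame the clip fills the height: width = 351 × 2/1 ≈ 702.00 px.
The frame scales by 1405/819 = 1.7155; 702.00 × 1.7155 ≈ 1204.29 px.

1204 px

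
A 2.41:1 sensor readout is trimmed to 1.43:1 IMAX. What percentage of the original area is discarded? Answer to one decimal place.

The height stays; only width is cut (since 1.43:1 IMAX is narrower than 2.41:1).
Fraction kept = (1.430)/(2.410) ≈ 59.34%, so 40.66% is lost.

40.7%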